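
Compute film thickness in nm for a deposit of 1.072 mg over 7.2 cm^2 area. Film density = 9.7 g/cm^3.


Convert: m = 1.072 mg = 1.0720e-06 kg, A = 7.2 cm^2 = 7.2000e-04 m^2, rho = 9.7 g/cm^3 = 9700 kg/m^3
t = m / (A * rho)
t = 1.0720e-06 / (7.2000e-04 * 9700)
t = 1.5349e-07 m = 153.5 nm

153.5


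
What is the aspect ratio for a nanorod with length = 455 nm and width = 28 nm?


Aspect ratio AR = length / diameter
AR = 455 / 28
AR = 16.25

16.25


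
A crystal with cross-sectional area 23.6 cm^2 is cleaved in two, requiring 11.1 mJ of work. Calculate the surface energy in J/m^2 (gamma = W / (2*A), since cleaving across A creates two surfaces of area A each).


Convert: A = 23.6 cm^2 = 0.00236 m^2, W = 11.1 mJ = 0.0111 J
Cleaving exposes two faces of area A, so total new surface = 2*A and gamma = W / (2*A)
gamma = 0.0111 / (2 * 0.00236)
gamma = 2.352 J/m^2

2.352


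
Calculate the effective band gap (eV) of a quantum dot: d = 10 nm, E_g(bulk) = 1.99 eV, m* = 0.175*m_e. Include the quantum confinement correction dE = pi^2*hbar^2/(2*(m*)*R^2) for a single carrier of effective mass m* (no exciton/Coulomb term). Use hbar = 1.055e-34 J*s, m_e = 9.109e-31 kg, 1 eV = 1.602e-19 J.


Radius R = 10/2 nm = 5e-09 m
Confinement energy dE = pi^2 * hbar^2 / (2 * m_eff * m_e * R^2)
dE = pi^2 * (1.055e-34)^2 / (2 * 0.175 * 9.109e-31 * (5e-09)^2) J, divided by 1.602e-19 J/eV
dE = 0.086 eV
Total band gap = E_g(bulk) + dE = 1.99 + 0.086 = 2.076 eV

2.076


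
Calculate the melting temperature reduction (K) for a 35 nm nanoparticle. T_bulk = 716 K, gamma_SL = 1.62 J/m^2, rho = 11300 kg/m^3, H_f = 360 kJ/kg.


Radius R = 35/2 = 17.5 nm = 1.75e-08 m
Convert H_f = 360 kJ/kg = 360000 J/kg
dT = 2 * gamma_SL * T_bulk / (rho * H_f * R)
dT = 2 * 1.62 * 716 / (11300 * 360000 * 1.75e-08)
dT = 32.6 K

32.6


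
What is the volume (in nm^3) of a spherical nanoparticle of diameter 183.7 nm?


Radius r = 183.7/2 = 91.85 nm
Volume V = (4/3) * pi * r^3
V = (4/3) * pi * (91.85)^3
V = 3245832.4 nm^3

3245832.4


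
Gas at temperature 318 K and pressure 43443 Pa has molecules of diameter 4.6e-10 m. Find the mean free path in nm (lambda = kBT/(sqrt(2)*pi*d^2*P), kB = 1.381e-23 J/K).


Mean free path: lambda = kB*T / (sqrt(2) * pi * d^2 * P)
lambda = 1.381e-23 * 318 / (sqrt(2) * pi * (4.6e-10)^2 * 43443)
lambda = 1.07528e-07 m
lambda = 107.53 nm

107.53


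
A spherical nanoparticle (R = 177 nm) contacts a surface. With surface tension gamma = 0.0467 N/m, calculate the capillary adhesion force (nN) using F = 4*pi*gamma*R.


Convert radius: R = 177 nm = 1.77e-07 m
F = 4 * pi * gamma * R
F = 4 * pi * 0.0467 * 1.77e-07
F = 1.03872e-07 N = 103.8724 nN

103.8724


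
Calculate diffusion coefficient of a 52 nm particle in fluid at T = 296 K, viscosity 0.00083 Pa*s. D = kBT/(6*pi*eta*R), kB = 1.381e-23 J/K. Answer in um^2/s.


Radius R = 52/2 = 26 nm = 2.6e-08 m
D = kB*T / (6*pi*eta*R)
D = 1.381e-23 * 296 / (6 * pi * 0.00083 * 2.6e-08)
D = 1.00492e-11 m^2/s = 10.049 um^2/s

10.049


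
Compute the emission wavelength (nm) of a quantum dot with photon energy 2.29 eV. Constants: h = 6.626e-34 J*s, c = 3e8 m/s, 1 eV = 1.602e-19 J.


Convert energy: E = 2.29 eV = 2.29 * 1.602e-19 = 3.66858e-19 J
lambda = h*c / E = 6.626e-34 * 3e8 / 3.66858e-19
lambda = 5.41845e-07 m = 541.8 nm

541.8


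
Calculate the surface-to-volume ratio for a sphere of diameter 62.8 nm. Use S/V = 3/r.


Radius r = 62.8/2 = 31.4 nm
S/V = 3 / r = 3 / 31.4
S/V = 0.0955 nm^-1

0.0955


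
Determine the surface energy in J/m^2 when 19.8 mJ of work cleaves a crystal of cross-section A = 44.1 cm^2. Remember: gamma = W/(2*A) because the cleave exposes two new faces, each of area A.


Convert: A = 44.1 cm^2 = 0.00441 m^2, W = 19.8 mJ = 0.0198 J
Cleaving exposes two faces of area A, so total new surface = 2*A and gamma = W / (2*A)
gamma = 0.0198 / (2 * 0.00441)
gamma = 2.245 J/m^2

2.245


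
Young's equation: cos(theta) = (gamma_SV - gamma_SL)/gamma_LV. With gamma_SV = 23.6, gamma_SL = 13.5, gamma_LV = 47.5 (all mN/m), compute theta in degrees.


cos(theta) = (gamma_SV - gamma_SL) / gamma_LV
cos(theta) = (23.6 - 13.5) / 47.5
cos(theta) = 0.212632
theta = arccos(0.212632) = 77.72 degrees

77.72


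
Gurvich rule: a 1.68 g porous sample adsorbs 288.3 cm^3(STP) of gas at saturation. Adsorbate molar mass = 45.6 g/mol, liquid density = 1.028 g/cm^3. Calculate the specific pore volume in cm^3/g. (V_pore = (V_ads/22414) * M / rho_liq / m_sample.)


Moles adsorbed n = V_ads / 22414 = 288.3 / 22414 = 1.286250e-02 mol
Liquid volume V_liq = n * M / rho_liq = 1.286250e-02 * 45.6 / 1.028 = 0.57055 cm^3
Specific pore volume V_pore = V_liq / m_sample = 0.57055 / 1.68
V_pore = 0.3396 cm^3/g

0.3396


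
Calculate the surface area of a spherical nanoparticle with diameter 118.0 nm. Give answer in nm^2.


Radius r = 118.0/2 = 59 nm
Surface area SA = 4 * pi * r^2
SA = 4 * pi * (59)^2
SA = 43743.54 nm^2

43743.54


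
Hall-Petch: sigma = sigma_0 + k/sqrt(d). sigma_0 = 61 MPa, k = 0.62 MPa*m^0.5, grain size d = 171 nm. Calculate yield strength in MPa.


d = 171 nm = 1.71e-07 m
sqrt(d) = 0.0004135215
Hall-Petch contribution = k / sqrt(d) = 0.62 / 0.0004135215 = 1499.3 MPa
sigma = sigma_0 + k/sqrt(d) = 61 + 1499.3 = 1560.3 MPa

1560.3


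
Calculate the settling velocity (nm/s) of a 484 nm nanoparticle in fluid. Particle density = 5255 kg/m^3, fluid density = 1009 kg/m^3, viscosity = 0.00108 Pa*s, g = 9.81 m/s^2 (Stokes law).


Radius R = 484/2 nm = 2.42e-07 m
Density difference = 5255 - 1009 = 4246 kg/m^3
v = 2 * R^2 * (rho_p - rho_f) * g / (9 * eta)
v = 2 * (2.42e-07)^2 * 4246 * 9.81 / (9 * 0.00108)
v = 5.0193e-07 m/s = 501.9304 nm/s

501.9304


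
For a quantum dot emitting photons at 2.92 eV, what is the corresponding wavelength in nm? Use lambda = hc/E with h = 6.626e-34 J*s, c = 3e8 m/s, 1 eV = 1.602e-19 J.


Convert energy: E = 2.92 eV = 2.92 * 1.602e-19 = 4.67784e-19 J
lambda = h*c / E = 6.626e-34 * 3e8 / 4.67784e-19
lambda = 4.2494e-07 m = 424.9 nm

424.9


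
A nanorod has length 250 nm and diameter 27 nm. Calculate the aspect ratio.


Aspect ratio AR = length / diameter
AR = 250 / 27
AR = 9.26

9.26


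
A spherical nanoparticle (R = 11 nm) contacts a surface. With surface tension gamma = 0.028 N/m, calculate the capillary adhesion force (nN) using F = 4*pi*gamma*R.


Convert radius: R = 11 nm = 1.1e-08 m
F = 4 * pi * gamma * R
F = 4 * pi * 0.028 * 1.1e-08
F = 3.87044e-09 N = 3.8704 nN

3.8704


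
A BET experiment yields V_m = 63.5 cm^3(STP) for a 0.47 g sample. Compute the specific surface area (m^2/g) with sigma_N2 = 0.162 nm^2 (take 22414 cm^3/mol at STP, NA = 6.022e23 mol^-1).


Number of moles in monolayer = V_m / 22414 = 63.5 / 22414 = 0.00283305
Number of molecules = moles * NA = 0.00283305 * 6.022e23
SA = molecules * sigma / mass
SA = (63.5 / 22414) * 6.022e23 * 0.162e-18 / 0.47
SA = 588.0 m^2/g

588.0


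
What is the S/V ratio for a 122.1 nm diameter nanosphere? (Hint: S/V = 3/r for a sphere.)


Radius r = 122.1/2 = 61.05 nm
S/V = 3 / r = 3 / 61.05
S/V = 0.0491 nm^-1

0.0491


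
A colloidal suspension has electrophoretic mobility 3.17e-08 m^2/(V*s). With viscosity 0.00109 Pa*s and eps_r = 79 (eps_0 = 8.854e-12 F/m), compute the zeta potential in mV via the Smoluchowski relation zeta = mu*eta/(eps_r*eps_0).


Smoluchowski equation: zeta = mu * eta / (eps_r * eps_0)
zeta = 3.17e-08 * 0.00109 / (79 * 8.854e-12)
zeta = 0.049399 V = 49.4 mV

49.4


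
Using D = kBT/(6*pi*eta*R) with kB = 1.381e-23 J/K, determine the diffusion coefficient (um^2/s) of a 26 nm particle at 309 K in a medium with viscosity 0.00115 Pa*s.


Radius R = 26/2 = 13 nm = 1.3e-08 m
D = kB*T / (6*pi*eta*R)
D = 1.381e-23 * 309 / (6 * pi * 0.00115 * 1.3e-08)
D = 1.51429e-11 m^2/s = 15.143 um^2/s

15.143


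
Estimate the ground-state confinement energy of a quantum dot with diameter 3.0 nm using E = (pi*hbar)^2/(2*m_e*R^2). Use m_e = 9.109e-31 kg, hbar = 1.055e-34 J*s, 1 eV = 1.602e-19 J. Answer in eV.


Radius R = 3.0/2 = 1.5 nm = 1.5e-09 m
E = (pi * 1.055e-34)^2 / (2 * 9.109e-31 * (1.5e-09)^2)
E(J) = 2.67992e-20
E = E(J) / 1.602e-19 = 0.1673 eV

0.1673


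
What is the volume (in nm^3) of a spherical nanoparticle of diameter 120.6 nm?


Radius r = 120.6/2 = 60.3 nm
Volume V = (4/3) * pi * r^3
V = (4/3) * pi * (60.3)^3
V = 918418.34 nm^3

918418.34


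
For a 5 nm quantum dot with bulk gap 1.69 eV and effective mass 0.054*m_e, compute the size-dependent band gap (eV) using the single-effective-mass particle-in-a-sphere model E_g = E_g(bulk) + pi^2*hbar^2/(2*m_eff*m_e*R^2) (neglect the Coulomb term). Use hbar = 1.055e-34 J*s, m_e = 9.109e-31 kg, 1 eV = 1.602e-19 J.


Radius R = 5/2 nm = 2.5e-09 m
Confinement energy dE = pi^2 * hbar^2 / (2 * m_eff * m_e * R^2)
dE = pi^2 * (1.055e-34)^2 / (2 * 0.054 * 9.109e-31 * (2.5e-09)^2) J, divided by 1.602e-19 J/eV
dE = 1.1152 eV
Total band gap = E_g(bulk) + dE = 1.69 + 1.1152 = 2.8052 eV

2.8052


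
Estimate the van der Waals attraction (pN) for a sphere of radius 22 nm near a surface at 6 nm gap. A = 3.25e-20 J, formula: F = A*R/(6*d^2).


Convert to SI: R = 22 nm = 2.2e-08 m, d = 6 nm = 6e-09 m
F = A * R / (6 * d^2)
F = 3.25e-20 * 2.2e-08 / (6 * (6e-09)^2)
F = 3.31019e-12 N = 3.31 pN

3.31


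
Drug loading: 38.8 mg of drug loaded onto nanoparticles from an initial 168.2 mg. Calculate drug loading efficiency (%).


Drug loading efficiency = (drug loaded / drug initial) * 100
DLE = 38.8 / 168.2 * 100
DLE = 0.2307 * 100
DLE = 23.07%

23.07


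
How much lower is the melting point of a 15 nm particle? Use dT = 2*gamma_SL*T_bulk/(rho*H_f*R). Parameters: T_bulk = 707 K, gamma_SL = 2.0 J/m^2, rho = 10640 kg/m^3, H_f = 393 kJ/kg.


Radius R = 15/2 = 7.5 nm = 7.5e-09 m
Convert H_f = 393 kJ/kg = 393000 J/kg
dT = 2 * gamma_SL * T_bulk / (rho * H_f * R)
dT = 2 * 2.0 * 707 / (10640 * 393000 * 7.5e-09)
dT = 90.2 K

90.2


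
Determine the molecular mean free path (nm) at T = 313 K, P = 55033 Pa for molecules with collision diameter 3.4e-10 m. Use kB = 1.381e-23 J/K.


Mean free path: lambda = kB*T / (sqrt(2) * pi * d^2 * P)
lambda = 1.381e-23 * 313 / (sqrt(2) * pi * (3.4e-10)^2 * 55033)
lambda = 1.5293e-07 m
lambda = 152.93 nm

152.93


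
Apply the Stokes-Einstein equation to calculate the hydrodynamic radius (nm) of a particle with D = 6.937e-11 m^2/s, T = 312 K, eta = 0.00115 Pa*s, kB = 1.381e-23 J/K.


Stokes-Einstein: R = kB*T / (6*pi*eta*D)
R = 1.381e-23 * 312 / (6 * pi * 0.00115 * 6.937e-11)
R = 2.86535e-09 m = 2.87 nm

2.87


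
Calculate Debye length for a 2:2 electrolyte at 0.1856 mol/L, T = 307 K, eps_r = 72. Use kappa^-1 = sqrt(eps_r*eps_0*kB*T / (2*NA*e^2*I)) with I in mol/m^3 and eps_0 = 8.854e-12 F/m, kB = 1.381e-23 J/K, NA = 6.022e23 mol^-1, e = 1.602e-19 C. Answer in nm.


Ionic strength I = 0.1856 * 2^2 * 1000 = 742.4 mol/m^3
kappa^-1 = sqrt(72 * 8.854e-12 * 1.381e-23 * 307 / (2 * 6.022e23 * (1.602e-19)^2 * 742.4))
kappa^-1 = 0.343 nm

0.343


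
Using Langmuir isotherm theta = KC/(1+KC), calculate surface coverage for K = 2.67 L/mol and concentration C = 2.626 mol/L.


Langmuir isotherm: theta = K*C / (1 + K*C)
K*C = 2.67 * 2.626 = 7.01142
theta = 7.01142 / (1 + 7.01142) = 7.01142 / 8.01142
theta = 0.8752

0.8752


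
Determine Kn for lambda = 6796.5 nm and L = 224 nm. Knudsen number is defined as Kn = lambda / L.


Knudsen number Kn = lambda / L
Kn = 6796.5 / 224
Kn = 30.3415

30.3415


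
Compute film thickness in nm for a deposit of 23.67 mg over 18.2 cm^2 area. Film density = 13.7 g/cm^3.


Convert: m = 23.67 mg = 2.3670e-05 kg, A = 18.2 cm^2 = 1.8200e-03 m^2, rho = 13.7 g/cm^3 = 13700 kg/m^3
t = m / (A * rho)
t = 2.3670e-05 / (1.8200e-03 * 13700)
t = 9.4931e-07 m = 949.3 nm

949.3


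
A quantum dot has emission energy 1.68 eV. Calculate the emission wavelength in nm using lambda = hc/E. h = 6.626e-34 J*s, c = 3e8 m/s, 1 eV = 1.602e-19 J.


Convert energy: E = 1.68 eV = 1.68 * 1.602e-19 = 2.69136e-19 J
lambda = h*c / E = 6.626e-34 * 3e8 / 2.69136e-19
lambda = 7.38586e-07 m = 738.6 nm

738.6


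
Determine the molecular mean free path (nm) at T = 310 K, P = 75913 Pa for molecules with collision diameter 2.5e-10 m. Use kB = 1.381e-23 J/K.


Mean free path: lambda = kB*T / (sqrt(2) * pi * d^2 * P)
lambda = 1.381e-23 * 310 / (sqrt(2) * pi * (2.5e-10)^2 * 75913)
lambda = 2.03093e-07 m
lambda = 203.09 nm

203.09


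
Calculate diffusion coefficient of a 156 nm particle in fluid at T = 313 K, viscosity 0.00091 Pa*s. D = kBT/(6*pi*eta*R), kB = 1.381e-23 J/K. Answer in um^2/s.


Radius R = 156/2 = 78 nm = 7.8e-08 m
D = kB*T / (6*pi*eta*R)
D = 1.381e-23 * 313 / (6 * pi * 0.00091 * 7.8e-08)
D = 3.23073e-12 m^2/s = 3.231 um^2/s

3.231


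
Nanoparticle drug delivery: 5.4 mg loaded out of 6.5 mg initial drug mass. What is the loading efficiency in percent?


Drug loading efficiency = (drug loaded / drug initial) * 100
DLE = 5.4 / 6.5 * 100
DLE = 0.8308 * 100
DLE = 83.08%

83.08


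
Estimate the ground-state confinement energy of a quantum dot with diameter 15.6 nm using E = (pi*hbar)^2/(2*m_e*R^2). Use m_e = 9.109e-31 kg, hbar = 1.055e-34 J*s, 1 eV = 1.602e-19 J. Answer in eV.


Radius R = 15.6/2 = 7.8 nm = 7.8e-09 m
E = (pi * 1.055e-34)^2 / (2 * 9.109e-31 * (7.8e-09)^2)
E(J) = 9.91094e-22
E = E(J) / 1.602e-19 = 0.0062 eV

0.0062


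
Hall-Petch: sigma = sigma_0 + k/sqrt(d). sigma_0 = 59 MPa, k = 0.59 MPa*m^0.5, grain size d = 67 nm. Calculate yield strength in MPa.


d = 67 nm = 6.7e-08 m
sqrt(d) = 0.0002588436
Hall-Petch contribution = k / sqrt(d) = 0.59 / 0.0002588436 = 2279.4 MPa
sigma = sigma_0 + k/sqrt(d) = 59 + 2279.4 = 2338.4 MPa

2338.4


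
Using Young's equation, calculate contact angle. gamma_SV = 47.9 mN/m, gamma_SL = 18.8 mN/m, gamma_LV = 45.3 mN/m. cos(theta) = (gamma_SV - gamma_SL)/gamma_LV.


cos(theta) = (gamma_SV - gamma_SL) / gamma_LV
cos(theta) = (47.9 - 18.8) / 45.3
cos(theta) = 0.642384
theta = arccos(0.642384) = 50.03 degrees

50.03


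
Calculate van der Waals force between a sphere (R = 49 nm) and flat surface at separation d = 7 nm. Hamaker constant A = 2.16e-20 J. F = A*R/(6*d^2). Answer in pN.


Convert to SI: R = 49 nm = 4.9e-08 m, d = 7 nm = 7e-09 m
F = A * R / (6 * d^2)
F = 2.16e-20 * 4.9e-08 / (6 * (7e-09)^2)
F = 3.6e-12 N = 3.6 pN

3.6


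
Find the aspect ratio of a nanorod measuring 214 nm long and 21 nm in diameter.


Aspect ratio AR = length / diameter
AR = 214 / 21
AR = 10.19

10.19


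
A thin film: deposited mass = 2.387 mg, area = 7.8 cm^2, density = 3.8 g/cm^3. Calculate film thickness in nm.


Convert: m = 2.387 mg = 2.3870e-06 kg, A = 7.8 cm^2 = 7.8000e-04 m^2, rho = 3.8 g/cm^3 = 3800 kg/m^3
t = m / (A * rho)
t = 2.3870e-06 / (7.8000e-04 * 3800)
t = 8.0533e-07 m = 805.3 nm

805.3


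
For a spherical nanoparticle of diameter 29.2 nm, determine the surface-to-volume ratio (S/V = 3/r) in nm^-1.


Radius r = 29.2/2 = 14.6 nm
S/V = 3 / r = 3 / 14.6
S/V = 0.2055 nm^-1

0.2055


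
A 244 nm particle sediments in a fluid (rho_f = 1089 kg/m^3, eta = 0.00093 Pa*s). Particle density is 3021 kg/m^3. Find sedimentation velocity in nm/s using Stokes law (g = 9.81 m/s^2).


Radius R = 244/2 nm = 1.22e-07 m
Density difference = 3021 - 1089 = 1932 kg/m^3
v = 2 * R^2 * (rho_p - rho_f) * g / (9 * eta)
v = 2 * (1.22e-07)^2 * 1932 * 9.81 / (9 * 0.00093)
v = 6.74063e-08 m/s = 67.4063 nm/s

67.4063


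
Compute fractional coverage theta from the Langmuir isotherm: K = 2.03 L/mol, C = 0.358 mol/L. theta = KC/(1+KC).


Langmuir isotherm: theta = K*C / (1 + K*C)
K*C = 2.03 * 0.358 = 0.72674
theta = 0.72674 / (1 + 0.72674) = 0.72674 / 1.72674
theta = 0.4209

0.4209


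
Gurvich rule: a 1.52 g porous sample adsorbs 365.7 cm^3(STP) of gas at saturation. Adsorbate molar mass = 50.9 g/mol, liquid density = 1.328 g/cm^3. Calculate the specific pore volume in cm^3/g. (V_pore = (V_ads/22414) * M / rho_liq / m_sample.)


Moles adsorbed n = V_ads / 22414 = 365.7 / 22414 = 1.631570e-02 mol
Liquid volume V_liq = n * M / rho_liq = 1.631570e-02 * 50.9 / 1.328 = 0.62535 cm^3
Specific pore volume V_pore = V_liq / m_sample = 0.62535 / 1.52
V_pore = 0.4114 cm^3/g

0.4114


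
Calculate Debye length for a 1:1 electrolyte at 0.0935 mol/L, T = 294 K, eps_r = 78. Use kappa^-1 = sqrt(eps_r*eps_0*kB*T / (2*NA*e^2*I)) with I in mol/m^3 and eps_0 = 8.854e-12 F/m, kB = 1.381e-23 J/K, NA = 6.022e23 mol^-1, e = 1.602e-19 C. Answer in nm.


Ionic strength I = 0.0935 * 1^2 * 1000 = 93.5 mol/m^3
kappa^-1 = sqrt(78 * 8.854e-12 * 1.381e-23 * 294 / (2 * 6.022e23 * (1.602e-19)^2 * 93.5))
kappa^-1 = 0.985 nm

0.985


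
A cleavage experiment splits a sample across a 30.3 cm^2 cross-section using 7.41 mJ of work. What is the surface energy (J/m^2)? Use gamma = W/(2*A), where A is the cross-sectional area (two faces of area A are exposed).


Convert: A = 30.3 cm^2 = 0.00303 m^2, W = 7.41 mJ = 0.00741 J
Cleaving exposes two faces of area A, so total new surface = 2*A and gamma = W / (2*A)
gamma = 0.00741 / (2 * 0.00303)
gamma = 1.223 J/m^2

1.223


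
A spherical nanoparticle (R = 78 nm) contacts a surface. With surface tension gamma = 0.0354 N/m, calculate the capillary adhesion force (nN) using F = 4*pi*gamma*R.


Convert radius: R = 78 nm = 7.8e-08 m
F = 4 * pi * gamma * R
F = 4 * pi * 0.0354 * 7.8e-08
F = 3.46983e-08 N = 34.6983 nN

34.6983


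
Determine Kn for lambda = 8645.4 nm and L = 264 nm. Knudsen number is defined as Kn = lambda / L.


Knudsen number Kn = lambda / L
Kn = 8645.4 / 264
Kn = 32.7477

32.7477


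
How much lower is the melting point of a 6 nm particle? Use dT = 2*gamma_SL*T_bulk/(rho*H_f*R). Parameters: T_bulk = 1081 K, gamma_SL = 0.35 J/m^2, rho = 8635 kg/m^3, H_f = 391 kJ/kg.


Radius R = 6/2 = 3 nm = 3e-09 m
Convert H_f = 391 kJ/kg = 391000 J/kg
dT = 2 * gamma_SL * T_bulk / (rho * H_f * R)
dT = 2 * 0.35 * 1081 / (8635 * 391000 * 3e-09)
dT = 74.7 K

74.7


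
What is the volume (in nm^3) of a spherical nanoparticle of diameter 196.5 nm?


Radius r = 196.5/2 = 98.25 nm
Volume V = (4/3) * pi * r^3
V = (4/3) * pi * (98.25)^3
V = 3972704.72 nm^3

3972704.72


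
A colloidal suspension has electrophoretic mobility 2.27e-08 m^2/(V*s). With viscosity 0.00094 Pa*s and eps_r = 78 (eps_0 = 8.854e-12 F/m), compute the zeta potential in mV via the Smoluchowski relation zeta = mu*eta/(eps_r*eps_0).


Smoluchowski equation: zeta = mu * eta / (eps_r * eps_0)
zeta = 2.27e-08 * 0.00094 / (78 * 8.854e-12)
zeta = 0.030897 V = 30.9 mV

30.9


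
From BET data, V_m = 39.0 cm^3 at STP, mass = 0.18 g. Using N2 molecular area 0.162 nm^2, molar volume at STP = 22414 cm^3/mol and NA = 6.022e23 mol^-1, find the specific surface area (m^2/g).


Number of moles in monolayer = V_m / 22414 = 39.0 / 22414 = 0.00173998
Number of molecules = moles * NA = 0.00173998 * 6.022e23
SA = molecules * sigma / mass
SA = (39.0 / 22414) * 6.022e23 * 0.162e-18 / 0.18
SA = 943.0 m^2/g

943.0


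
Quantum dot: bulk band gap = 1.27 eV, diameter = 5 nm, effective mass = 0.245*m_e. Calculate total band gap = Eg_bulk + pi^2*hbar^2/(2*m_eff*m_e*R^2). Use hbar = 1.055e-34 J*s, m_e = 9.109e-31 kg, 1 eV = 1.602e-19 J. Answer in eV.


Radius R = 5/2 nm = 2.5e-09 m
Confinement energy dE = pi^2 * hbar^2 / (2 * m_eff * m_e * R^2)
dE = pi^2 * (1.055e-34)^2 / (2 * 0.245 * 9.109e-31 * (2.5e-09)^2) J, divided by 1.602e-19 J/eV
dE = 0.2458 eV
Total band gap = E_g(bulk) + dE = 1.27 + 0.2458 = 1.5158 eV

1.5158


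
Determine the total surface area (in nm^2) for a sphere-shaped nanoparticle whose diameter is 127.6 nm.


Radius r = 127.6/2 = 63.8 nm
Surface area SA = 4 * pi * r^2
SA = 4 * pi * (63.8)^2
SA = 51150.66 nm^2

51150.66


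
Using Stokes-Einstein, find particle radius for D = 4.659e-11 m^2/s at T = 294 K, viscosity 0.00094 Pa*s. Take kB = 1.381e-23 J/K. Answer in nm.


Stokes-Einstein: R = kB*T / (6*pi*eta*D)
R = 1.381e-23 * 294 / (6 * pi * 0.00094 * 4.659e-11)
R = 4.91835e-09 m = 4.92 nm

4.92


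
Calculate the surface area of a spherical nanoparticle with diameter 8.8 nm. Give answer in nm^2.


Radius r = 8.8/2 = 4.4 nm
Surface area SA = 4 * pi * r^2
SA = 4 * pi * (4.4)^2
SA = 243.28 nm^2

243.28


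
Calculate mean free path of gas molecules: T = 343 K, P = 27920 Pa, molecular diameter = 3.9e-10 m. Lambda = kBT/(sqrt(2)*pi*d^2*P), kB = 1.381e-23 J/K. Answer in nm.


Mean free path: lambda = kB*T / (sqrt(2) * pi * d^2 * P)
lambda = 1.381e-23 * 343 / (sqrt(2) * pi * (3.9e-10)^2 * 27920)
lambda = 2.5106e-07 m
lambda = 251.06 nm

251.06


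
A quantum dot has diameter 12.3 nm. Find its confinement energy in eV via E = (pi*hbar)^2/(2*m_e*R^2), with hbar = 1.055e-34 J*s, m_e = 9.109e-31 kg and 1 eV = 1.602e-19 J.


Radius R = 12.3/2 = 6.15 nm = 6.15e-09 m
E = (pi * 1.055e-34)^2 / (2 * 9.109e-31 * (6.15e-09)^2)
E(J) = 1.59424e-21
E = E(J) / 1.602e-19 = 0.01 eV

0.01


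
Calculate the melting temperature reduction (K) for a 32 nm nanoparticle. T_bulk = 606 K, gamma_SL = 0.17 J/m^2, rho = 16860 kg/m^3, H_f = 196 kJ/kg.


Radius R = 32/2 = 16 nm = 1.6e-08 m
Convert H_f = 196 kJ/kg = 196000 J/kg
dT = 2 * gamma_SL * T_bulk / (rho * H_f * R)
dT = 2 * 0.17 * 606 / (16860 * 196000 * 1.6e-08)
dT = 3.9 K

3.9


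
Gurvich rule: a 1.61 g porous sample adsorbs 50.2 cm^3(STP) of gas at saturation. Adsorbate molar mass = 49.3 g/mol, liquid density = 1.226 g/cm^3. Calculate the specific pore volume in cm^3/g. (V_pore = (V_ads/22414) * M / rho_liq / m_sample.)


Moles adsorbed n = V_ads / 22414 = 50.2 / 22414 = 2.239672e-03 mol
Liquid volume V_liq = n * M / rho_liq = 2.239672e-03 * 49.3 / 1.226 = 0.09006 cm^3
Specific pore volume V_pore = V_liq / m_sample = 0.09006 / 1.61
V_pore = 0.0559 cm^3/g

0.0559


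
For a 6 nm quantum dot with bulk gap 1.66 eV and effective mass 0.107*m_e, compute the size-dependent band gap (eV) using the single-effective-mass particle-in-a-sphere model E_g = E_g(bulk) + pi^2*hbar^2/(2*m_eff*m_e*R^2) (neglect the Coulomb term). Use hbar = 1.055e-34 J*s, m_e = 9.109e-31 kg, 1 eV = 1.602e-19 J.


Radius R = 6/2 nm = 3e-09 m
Confinement energy dE = pi^2 * hbar^2 / (2 * m_eff * m_e * R^2)
dE = pi^2 * (1.055e-34)^2 / (2 * 0.107 * 9.109e-31 * (3e-09)^2) J, divided by 1.602e-19 J/eV
dE = 0.3909 eV
Total band gap = E_g(bulk) + dE = 1.66 + 0.3909 = 2.0509 eV

2.0509


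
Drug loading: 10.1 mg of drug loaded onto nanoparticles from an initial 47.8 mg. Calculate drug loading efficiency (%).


Drug loading efficiency = (drug loaded / drug initial) * 100
DLE = 10.1 / 47.8 * 100
DLE = 0.2113 * 100
DLE = 21.13%

21.13


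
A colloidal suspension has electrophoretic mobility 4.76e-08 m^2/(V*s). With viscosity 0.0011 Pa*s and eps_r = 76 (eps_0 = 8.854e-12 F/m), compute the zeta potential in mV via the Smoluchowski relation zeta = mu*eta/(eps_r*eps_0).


Smoluchowski equation: zeta = mu * eta / (eps_r * eps_0)
zeta = 4.76e-08 * 0.0011 / (76 * 8.854e-12)
zeta = 0.077812 V = 77.81 mV

77.81


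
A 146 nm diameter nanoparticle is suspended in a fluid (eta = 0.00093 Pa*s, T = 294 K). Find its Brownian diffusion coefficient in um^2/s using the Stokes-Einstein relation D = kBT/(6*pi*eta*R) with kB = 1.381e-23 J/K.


Radius R = 146/2 = 73 nm = 7.3e-08 m
D = kB*T / (6*pi*eta*R)
D = 1.381e-23 * 294 / (6 * pi * 0.00093 * 7.3e-08)
D = 3.17274e-12 m^2/s = 3.173 um^2/s

3.173


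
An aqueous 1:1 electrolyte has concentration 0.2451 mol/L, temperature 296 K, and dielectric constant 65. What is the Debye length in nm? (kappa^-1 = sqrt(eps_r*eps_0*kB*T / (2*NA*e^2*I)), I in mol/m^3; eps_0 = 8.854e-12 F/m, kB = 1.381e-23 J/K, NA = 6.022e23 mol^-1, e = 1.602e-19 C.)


Ionic strength I = 0.2451 * 1^2 * 1000 = 245.1 mol/m^3
kappa^-1 = sqrt(65 * 8.854e-12 * 1.381e-23 * 296 / (2 * 6.022e23 * (1.602e-19)^2 * 245.1))
kappa^-1 = 0.557 nm

0.557


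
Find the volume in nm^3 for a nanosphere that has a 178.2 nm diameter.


Radius r = 178.2/2 = 89.1 nm
Volume V = (4/3) * pi * r^3
V = (4/3) * pi * (89.1)^3
V = 2962932.25 nm^3

2962932.25


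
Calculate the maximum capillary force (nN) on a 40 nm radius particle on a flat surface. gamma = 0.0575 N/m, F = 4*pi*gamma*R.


Convert radius: R = 40 nm = 4e-08 m
F = 4 * pi * gamma * R
F = 4 * pi * 0.0575 * 4e-08
F = 2.89027e-08 N = 28.9027 nN

28.9027


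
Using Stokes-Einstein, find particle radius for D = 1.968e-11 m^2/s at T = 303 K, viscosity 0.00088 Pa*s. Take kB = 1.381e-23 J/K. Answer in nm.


Stokes-Einstein: R = kB*T / (6*pi*eta*D)
R = 1.381e-23 * 303 / (6 * pi * 0.00088 * 1.968e-11)
R = 1.28182e-08 m = 12.82 nm

12.82


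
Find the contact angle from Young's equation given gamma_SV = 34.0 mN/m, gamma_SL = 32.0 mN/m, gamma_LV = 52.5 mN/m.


cos(theta) = (gamma_SV - gamma_SL) / gamma_LV
cos(theta) = (34.0 - 32.0) / 52.5
cos(theta) = 0.038095
theta = arccos(0.038095) = 87.82 degrees

87.82


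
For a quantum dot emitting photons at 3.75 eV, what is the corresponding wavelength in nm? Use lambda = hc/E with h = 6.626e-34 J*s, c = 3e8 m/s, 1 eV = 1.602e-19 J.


Convert energy: E = 3.75 eV = 3.75 * 1.602e-19 = 6.0075e-19 J
lambda = h*c / E = 6.626e-34 * 3e8 / 6.0075e-19
lambda = 3.30886e-07 m = 330.9 nm

330.9


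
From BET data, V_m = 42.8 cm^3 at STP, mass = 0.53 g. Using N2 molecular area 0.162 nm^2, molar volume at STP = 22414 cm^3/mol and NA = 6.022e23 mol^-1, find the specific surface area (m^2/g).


Number of moles in monolayer = V_m / 22414 = 42.8 / 22414 = 0.00190952
Number of molecules = moles * NA = 0.00190952 * 6.022e23
SA = molecules * sigma / mass
SA = (42.8 / 22414) * 6.022e23 * 0.162e-18 / 0.53
SA = 351.5 m^2/g

351.5


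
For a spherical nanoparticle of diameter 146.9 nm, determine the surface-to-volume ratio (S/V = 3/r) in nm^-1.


Radius r = 146.9/2 = 73.45 nm
S/V = 3 / r = 3 / 73.45
S/V = 0.0408 nm^-1

0.0408


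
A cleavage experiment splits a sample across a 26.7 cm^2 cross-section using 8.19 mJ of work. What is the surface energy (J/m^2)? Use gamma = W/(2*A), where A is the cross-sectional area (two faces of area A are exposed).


Convert: A = 26.7 cm^2 = 0.00267 m^2, W = 8.19 mJ = 0.00819 J
Cleaving exposes two faces of area A, so total new surface = 2*A and gamma = W / (2*A)
gamma = 0.00819 / (2 * 0.00267)
gamma = 1.534 J/m^2

1.534


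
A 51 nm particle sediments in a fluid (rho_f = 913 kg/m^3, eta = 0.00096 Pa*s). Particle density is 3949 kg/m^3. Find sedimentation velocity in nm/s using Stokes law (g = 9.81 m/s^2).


Radius R = 51/2 nm = 2.55e-08 m
Density difference = 3949 - 913 = 3036 kg/m^3
v = 2 * R^2 * (rho_p - rho_f) * g / (9 * eta)
v = 2 * (2.55e-08)^2 * 3036 * 9.81 / (9 * 0.00096)
v = 4.48299e-09 m/s = 4.483 nm/s

4.483


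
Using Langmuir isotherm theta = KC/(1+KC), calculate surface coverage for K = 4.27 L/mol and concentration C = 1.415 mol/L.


Langmuir isotherm: theta = K*C / (1 + K*C)
K*C = 4.27 * 1.415 = 6.04205
theta = 6.04205 / (1 + 6.04205) = 6.04205 / 7.04205
theta = 0.858

0.858


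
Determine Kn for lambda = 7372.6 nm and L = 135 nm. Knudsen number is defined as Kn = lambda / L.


Knudsen number Kn = lambda / L
Kn = 7372.6 / 135
Kn = 54.6119

54.6119


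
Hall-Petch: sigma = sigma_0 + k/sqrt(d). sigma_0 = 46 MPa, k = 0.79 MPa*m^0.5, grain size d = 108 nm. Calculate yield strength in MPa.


d = 108 nm = 1.08e-07 m
sqrt(d) = 0.0003286335
Hall-Petch contribution = k / sqrt(d) = 0.79 / 0.0003286335 = 2403.9 MPa
sigma = sigma_0 + k/sqrt(d) = 46 + 2403.9 = 2449.9 MPa

2449.9


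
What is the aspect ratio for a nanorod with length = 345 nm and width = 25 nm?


Aspect ratio AR = length / diameter
AR = 345 / 25
AR = 13.8

13.8


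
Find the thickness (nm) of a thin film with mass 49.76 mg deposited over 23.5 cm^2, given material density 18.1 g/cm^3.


Convert: m = 49.76 mg = 4.9760e-05 kg, A = 23.5 cm^2 = 2.3500e-03 m^2, rho = 18.1 g/cm^3 = 18100 kg/m^3
t = m / (A * rho)
t = 4.9760e-05 / (2.3500e-03 * 18100)
t = 1.1699e-06 m = 1169.9 nm

1169.9


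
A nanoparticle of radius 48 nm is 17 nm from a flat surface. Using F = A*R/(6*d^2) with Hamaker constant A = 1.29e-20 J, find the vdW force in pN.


Convert to SI: R = 48 nm = 4.8e-08 m, d = 17 nm = 1.7e-08 m
F = A * R / (6 * d^2)
F = 1.29e-20 * 4.8e-08 / (6 * (1.7e-08)^2)
F = 3.57093e-13 N = 0.357 pN

0.357


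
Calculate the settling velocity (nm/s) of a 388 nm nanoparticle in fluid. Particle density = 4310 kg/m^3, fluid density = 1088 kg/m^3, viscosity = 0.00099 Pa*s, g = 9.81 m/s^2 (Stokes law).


Radius R = 388/2 nm = 1.94e-07 m
Density difference = 4310 - 1088 = 3222 kg/m^3
v = 2 * R^2 * (rho_p - rho_f) * g / (9 * eta)
v = 2 * (1.94e-07)^2 * 3222 * 9.81 / (9 * 0.00099)
v = 2.67024e-07 m/s = 267.024 nm/s

267.024


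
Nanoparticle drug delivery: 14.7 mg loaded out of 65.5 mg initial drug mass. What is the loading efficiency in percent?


Drug loading efficiency = (drug loaded / drug initial) * 100
DLE = 14.7 / 65.5 * 100
DLE = 0.2244 * 100
DLE = 22.44%

22.44


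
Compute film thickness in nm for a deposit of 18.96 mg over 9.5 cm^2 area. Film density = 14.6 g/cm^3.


Convert: m = 18.96 mg = 1.8960e-05 kg, A = 9.5 cm^2 = 9.5000e-04 m^2, rho = 14.6 g/cm^3 = 14600 kg/m^3
t = m / (A * rho)
t = 1.8960e-05 / (9.5000e-04 * 14600)
t = 1.3670e-06 m = 1367.0 nm

1367.0


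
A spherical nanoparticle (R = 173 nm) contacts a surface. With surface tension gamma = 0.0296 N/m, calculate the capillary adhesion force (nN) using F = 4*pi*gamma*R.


Convert radius: R = 173 nm = 1.73e-07 m
F = 4 * pi * gamma * R
F = 4 * pi * 0.0296 * 1.73e-07
F = 6.43499e-08 N = 64.3499 nN

64.3499


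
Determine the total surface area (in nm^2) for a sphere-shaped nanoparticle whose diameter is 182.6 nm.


Radius r = 182.6/2 = 91.3 nm
Surface area SA = 4 * pi * r^2
SA = 4 * pi * (91.3)^2
SA = 104749.37 nm^2

104749.37


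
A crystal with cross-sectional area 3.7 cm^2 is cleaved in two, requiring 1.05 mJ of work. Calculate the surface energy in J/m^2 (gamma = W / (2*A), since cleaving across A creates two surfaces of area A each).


Convert: A = 3.7 cm^2 = 0.00037 m^2, W = 1.05 mJ = 0.00105 J
Cleaving exposes two faces of area A, so total new surface = 2*A and gamma = W / (2*A)
gamma = 0.00105 / (2 * 0.00037)
gamma = 1.419 J/m^2

1.419


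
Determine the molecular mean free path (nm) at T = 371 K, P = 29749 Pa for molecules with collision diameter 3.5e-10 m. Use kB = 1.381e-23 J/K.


Mean free path: lambda = kB*T / (sqrt(2) * pi * d^2 * P)
lambda = 1.381e-23 * 371 / (sqrt(2) * pi * (3.5e-10)^2 * 29749)
lambda = 3.16442e-07 m
lambda = 316.44 nm

316.44


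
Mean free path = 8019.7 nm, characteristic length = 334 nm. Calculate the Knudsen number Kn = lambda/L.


Knudsen number Kn = lambda / L
Kn = 8019.7 / 334
Kn = 24.0111

24.0111


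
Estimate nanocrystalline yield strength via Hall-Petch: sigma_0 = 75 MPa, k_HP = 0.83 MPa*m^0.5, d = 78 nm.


d = 78 nm = 7.8e-08 m
sqrt(d) = 0.0002792848
Hall-Petch contribution = k / sqrt(d) = 0.83 / 0.0002792848 = 2971.9 MPa
sigma = sigma_0 + k/sqrt(d) = 75 + 2971.9 = 3046.9 MPa

3046.9


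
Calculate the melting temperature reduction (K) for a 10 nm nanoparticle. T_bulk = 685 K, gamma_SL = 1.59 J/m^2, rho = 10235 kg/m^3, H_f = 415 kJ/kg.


Radius R = 10/2 = 5 nm = 5e-09 m
Convert H_f = 415 kJ/kg = 415000 J/kg
dT = 2 * gamma_SL * T_bulk / (rho * H_f * R)
dT = 2 * 1.59 * 685 / (10235 * 415000 * 5e-09)
dT = 102.6 K

102.6


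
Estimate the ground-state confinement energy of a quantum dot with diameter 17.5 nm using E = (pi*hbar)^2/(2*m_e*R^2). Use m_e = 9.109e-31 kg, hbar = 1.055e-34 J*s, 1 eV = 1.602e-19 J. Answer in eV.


Radius R = 17.5/2 = 8.75 nm = 8.75e-09 m
E = (pi * 1.055e-34)^2 / (2 * 9.109e-31 * (8.75e-09)^2)
E(J) = 7.87568e-22
E = E(J) / 1.602e-19 = 0.0049 eV

0.0049


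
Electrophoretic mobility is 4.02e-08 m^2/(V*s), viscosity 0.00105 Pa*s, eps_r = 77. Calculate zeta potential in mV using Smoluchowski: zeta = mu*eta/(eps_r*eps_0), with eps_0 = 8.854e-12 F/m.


Smoluchowski equation: zeta = mu * eta / (eps_r * eps_0)
zeta = 4.02e-08 * 0.00105 / (77 * 8.854e-12)
zeta = 0.061913 V = 61.91 mV

61.91


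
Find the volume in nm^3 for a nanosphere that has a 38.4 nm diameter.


Radius r = 38.4/2 = 19.2 nm
Volume V = (4/3) * pi * r^3
V = (4/3) * pi * (19.2)^3
V = 29647.79 nm^3

29647.79


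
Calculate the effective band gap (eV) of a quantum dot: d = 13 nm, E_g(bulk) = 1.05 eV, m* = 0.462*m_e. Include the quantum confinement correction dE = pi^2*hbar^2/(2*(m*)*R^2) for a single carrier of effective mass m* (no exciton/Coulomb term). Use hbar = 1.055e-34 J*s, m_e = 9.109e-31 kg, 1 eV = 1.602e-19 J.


Radius R = 13/2 nm = 6.5e-09 m
Confinement energy dE = pi^2 * hbar^2 / (2 * m_eff * m_e * R^2)
dE = pi^2 * (1.055e-34)^2 / (2 * 0.462 * 9.109e-31 * (6.5e-09)^2) J, divided by 1.602e-19 J/eV
dE = 0.0193 eV
Total band gap = E_g(bulk) + dE = 1.05 + 0.0193 = 1.0693 eV

1.0693


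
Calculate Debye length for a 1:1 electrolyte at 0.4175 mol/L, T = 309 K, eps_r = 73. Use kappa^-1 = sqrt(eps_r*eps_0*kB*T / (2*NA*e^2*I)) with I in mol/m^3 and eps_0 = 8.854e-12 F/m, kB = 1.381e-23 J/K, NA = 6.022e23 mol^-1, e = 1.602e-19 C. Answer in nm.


Ionic strength I = 0.4175 * 1^2 * 1000 = 417.5 mol/m^3
kappa^-1 = sqrt(73 * 8.854e-12 * 1.381e-23 * 309 / (2 * 6.022e23 * (1.602e-19)^2 * 417.5))
kappa^-1 = 0.462 nm

0.462


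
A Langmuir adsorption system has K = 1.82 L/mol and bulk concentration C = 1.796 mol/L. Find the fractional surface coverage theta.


Langmuir isotherm: theta = K*C / (1 + K*C)
K*C = 1.82 * 1.796 = 3.26872
theta = 3.26872 / (1 + 3.26872) = 3.26872 / 4.26872
theta = 0.7657

0.7657


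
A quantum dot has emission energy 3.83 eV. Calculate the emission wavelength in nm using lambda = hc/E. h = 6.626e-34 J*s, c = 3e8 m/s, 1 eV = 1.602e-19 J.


Convert energy: E = 3.83 eV = 3.83 * 1.602e-19 = 6.13566e-19 J
lambda = h*c / E = 6.626e-34 * 3e8 / 6.13566e-19
lambda = 3.23975e-07 m = 324.0 nm

324.0


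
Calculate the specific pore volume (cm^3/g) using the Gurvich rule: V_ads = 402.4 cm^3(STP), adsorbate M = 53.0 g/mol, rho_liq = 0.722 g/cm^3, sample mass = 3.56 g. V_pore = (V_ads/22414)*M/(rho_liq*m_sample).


Moles adsorbed n = V_ads / 22414 = 402.4 / 22414 = 1.795307e-02 mol
Liquid volume V_liq = n * M / rho_liq = 1.795307e-02 * 53.0 / 0.722 = 1.31788 cm^3
Specific pore volume V_pore = V_liq / m_sample = 1.31788 / 3.56
V_pore = 0.3702 cm^3/g

0.3702


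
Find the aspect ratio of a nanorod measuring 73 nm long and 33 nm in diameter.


Aspect ratio AR = length / diameter
AR = 73 / 33
AR = 2.21

2.21


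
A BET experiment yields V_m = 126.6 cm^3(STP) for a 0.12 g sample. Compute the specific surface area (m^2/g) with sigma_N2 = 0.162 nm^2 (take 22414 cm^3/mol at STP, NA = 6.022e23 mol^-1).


Number of moles in monolayer = V_m / 22414 = 126.6 / 22414 = 0.00564826
Number of molecules = moles * NA = 0.00564826 * 6.022e23
SA = molecules * sigma / mass
SA = (126.6 / 22414) * 6.022e23 * 0.162e-18 / 0.12
SA = 4591.9 m^2/g

4591.9


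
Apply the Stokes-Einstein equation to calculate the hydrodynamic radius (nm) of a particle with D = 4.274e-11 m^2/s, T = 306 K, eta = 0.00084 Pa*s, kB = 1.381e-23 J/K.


Stokes-Einstein: R = kB*T / (6*pi*eta*D)
R = 1.381e-23 * 306 / (6 * pi * 0.00084 * 4.274e-11)
R = 6.24454e-09 m = 6.24 nm

6.24


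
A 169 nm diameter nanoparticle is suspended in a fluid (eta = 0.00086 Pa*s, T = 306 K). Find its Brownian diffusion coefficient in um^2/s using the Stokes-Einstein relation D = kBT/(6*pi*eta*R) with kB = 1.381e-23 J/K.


Radius R = 169/2 = 84.5 nm = 8.45e-08 m
D = kB*T / (6*pi*eta*R)
D = 1.381e-23 * 306 / (6 * pi * 0.00086 * 8.45e-08)
D = 3.08503e-12 m^2/s = 3.085 um^2/s

3.085


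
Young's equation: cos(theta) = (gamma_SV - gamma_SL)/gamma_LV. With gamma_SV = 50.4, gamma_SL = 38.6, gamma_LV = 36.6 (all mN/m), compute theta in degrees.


cos(theta) = (gamma_SV - gamma_SL) / gamma_LV
cos(theta) = (50.4 - 38.6) / 36.6
cos(theta) = 0.322404
theta = arccos(0.322404) = 71.19 degrees

71.19


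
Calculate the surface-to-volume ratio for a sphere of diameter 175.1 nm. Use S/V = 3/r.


Radius r = 175.1/2 = 87.55 nm
S/V = 3 / r = 3 / 87.55
S/V = 0.0343 nm^-1

0.0343


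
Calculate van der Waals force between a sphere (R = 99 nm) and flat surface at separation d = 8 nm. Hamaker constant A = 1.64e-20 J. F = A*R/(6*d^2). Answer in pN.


Convert to SI: R = 99 nm = 9.9e-08 m, d = 8 nm = 8e-09 m
F = A * R / (6 * d^2)
F = 1.64e-20 * 9.9e-08 / (6 * (8e-09)^2)
F = 4.22812e-12 N = 4.228 pN

4.228


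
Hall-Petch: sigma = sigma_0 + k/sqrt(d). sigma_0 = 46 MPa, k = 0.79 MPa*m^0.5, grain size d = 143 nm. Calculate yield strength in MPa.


d = 143 nm = 1.43e-07 m
sqrt(d) = 0.0003781534
Hall-Petch contribution = k / sqrt(d) = 0.79 / 0.0003781534 = 2089.1 MPa
sigma = sigma_0 + k/sqrt(d) = 46 + 2089.1 = 2135.1 MPa

2135.1


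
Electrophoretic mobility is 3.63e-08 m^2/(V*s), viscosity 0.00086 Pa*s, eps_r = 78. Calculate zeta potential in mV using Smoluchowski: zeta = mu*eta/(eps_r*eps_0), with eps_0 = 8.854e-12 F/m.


Smoluchowski equation: zeta = mu * eta / (eps_r * eps_0)
zeta = 3.63e-08 * 0.00086 / (78 * 8.854e-12)
zeta = 0.045203 V = 45.2 mV

45.2


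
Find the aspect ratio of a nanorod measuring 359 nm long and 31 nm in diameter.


Aspect ratio AR = length / diameter
AR = 359 / 31
AR = 11.58

11.58


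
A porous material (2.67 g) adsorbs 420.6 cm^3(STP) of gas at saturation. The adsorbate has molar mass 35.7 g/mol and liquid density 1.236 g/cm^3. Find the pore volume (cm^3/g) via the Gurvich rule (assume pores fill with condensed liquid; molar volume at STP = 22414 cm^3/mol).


Moles adsorbed n = V_ads / 22414 = 420.6 / 22414 = 1.876506e-02 mol
Liquid volume V_liq = n * M / rho_liq = 1.876506e-02 * 35.7 / 1.236 = 0.54200 cm^3
Specific pore volume V_pore = V_liq / m_sample = 0.54200 / 2.67
V_pore = 0.203 cm^3/g

0.203


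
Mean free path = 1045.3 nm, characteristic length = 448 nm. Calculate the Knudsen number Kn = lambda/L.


Knudsen number Kn = lambda / L
Kn = 1045.3 / 448
Kn = 2.3333

2.3333


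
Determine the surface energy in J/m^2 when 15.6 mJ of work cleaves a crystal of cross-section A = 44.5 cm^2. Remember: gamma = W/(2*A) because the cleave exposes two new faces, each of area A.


Convert: A = 44.5 cm^2 = 0.00445 m^2, W = 15.6 mJ = 0.0156 J
Cleaving exposes two faces of area A, so total new surface = 2*A and gamma = W / (2*A)
gamma = 0.0156 / (2 * 0.00445)
gamma = 1.753 J/m^2

1.753


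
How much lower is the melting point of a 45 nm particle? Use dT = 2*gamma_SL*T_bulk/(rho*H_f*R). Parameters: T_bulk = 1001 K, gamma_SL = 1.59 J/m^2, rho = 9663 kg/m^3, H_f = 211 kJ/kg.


Radius R = 45/2 = 22.5 nm = 2.25e-08 m
Convert H_f = 211 kJ/kg = 211000 J/kg
dT = 2 * gamma_SL * T_bulk / (rho * H_f * R)
dT = 2 * 1.59 * 1001 / (9663 * 211000 * 2.25e-08)
dT = 69.4 K

69.4


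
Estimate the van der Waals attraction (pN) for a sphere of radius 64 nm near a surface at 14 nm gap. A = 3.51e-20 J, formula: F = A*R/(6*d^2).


Convert to SI: R = 64 nm = 6.4e-08 m, d = 14 nm = 1.4e-08 m
F = A * R / (6 * d^2)
F = 3.51e-20 * 6.4e-08 / (6 * (1.4e-08)^2)
F = 1.9102e-12 N = 1.91 pN

1.91


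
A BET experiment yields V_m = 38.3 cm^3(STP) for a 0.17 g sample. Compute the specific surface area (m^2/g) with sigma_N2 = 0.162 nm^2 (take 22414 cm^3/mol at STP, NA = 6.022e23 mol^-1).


Number of moles in monolayer = V_m / 22414 = 38.3 / 22414 = 0.00170875
Number of molecules = moles * NA = 0.00170875 * 6.022e23
SA = molecules * sigma / mass
SA = (38.3 / 22414) * 6.022e23 * 0.162e-18 / 0.17
SA = 980.6 m^2/g

980.6


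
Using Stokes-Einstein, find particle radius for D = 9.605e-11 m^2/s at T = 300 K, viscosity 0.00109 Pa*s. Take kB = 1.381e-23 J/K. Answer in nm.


Stokes-Einstein: R = kB*T / (6*pi*eta*D)
R = 1.381e-23 * 300 / (6 * pi * 0.00109 * 9.605e-11)
R = 2.09937e-09 m = 2.1 nm

2.1


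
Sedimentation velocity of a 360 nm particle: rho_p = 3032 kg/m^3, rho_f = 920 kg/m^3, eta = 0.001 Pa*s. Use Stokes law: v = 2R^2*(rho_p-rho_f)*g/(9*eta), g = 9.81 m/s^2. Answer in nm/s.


Radius R = 360/2 nm = 1.8e-07 m
Density difference = 3032 - 920 = 2112 kg/m^3
v = 2 * R^2 * (rho_p - rho_f) * g / (9 * eta)
v = 2 * (1.8e-07)^2 * 2112 * 9.81 / (9 * 0.001)
v = 1.49175e-07 m/s = 149.1748 nm/s

149.1748
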